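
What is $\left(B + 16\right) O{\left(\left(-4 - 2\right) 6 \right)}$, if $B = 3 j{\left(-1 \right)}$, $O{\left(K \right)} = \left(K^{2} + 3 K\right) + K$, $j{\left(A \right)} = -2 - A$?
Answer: $14976$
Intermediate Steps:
$O{\left(K \right)} = K^{2} + 4 K$
$B = -3$ ($B = 3 \left(-2 - -1\right) = 3 \left(-2 + 1\right) = 3 \left(-1\right) = -3$)
$\left(B + 16\right) O{\left(\left(-4 - 2\right) 6 \right)} = \left(-3 + 16\right) \left(-4 - 2\right) 6 \left(4 + \left(-4 - 2\right) 6\right) = 13 \left(-6\right) 6 \left(4 - 36\right) = 13 \left(- 36 \left(4 - 36\right)\right) = 13 \left(\left(-36\right) \left(-32\right)\right) = 13 \cdot 1152 = 14976$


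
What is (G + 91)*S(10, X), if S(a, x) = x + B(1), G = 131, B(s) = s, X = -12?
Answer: -2442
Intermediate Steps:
S(a, x) = 1 + x (S(a, x) = x + 1 = 1 + x)
(G + 91)*S(10, X) = (131 + 91)*(1 - 12) = 222*(-11) = -2442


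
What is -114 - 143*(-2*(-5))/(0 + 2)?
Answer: -829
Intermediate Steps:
-114 - 143*(-2*(-5))/(0 + 2) = -114 - 1430/2 = -114 - 143*5 = -114 - 715 = -829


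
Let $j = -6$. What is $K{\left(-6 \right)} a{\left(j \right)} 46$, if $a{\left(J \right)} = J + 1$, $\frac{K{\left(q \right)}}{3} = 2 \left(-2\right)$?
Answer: $2760$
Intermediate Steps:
$K{\left(q \right)} = -12$ ($K{\left(q \right)} = 3 \cdot 2 \left(-2\right) = 3 \left(-4\right) = -12$)
$a{\left(J \right)} = 1 + J$
$K{\left(-6 \right)} a{\left(j \right)} 46 = - 12 \left(1 - 6\right) 46 = \left(-12\right) \left(-5\right) 46 = 60 \cdot 46 = 2760$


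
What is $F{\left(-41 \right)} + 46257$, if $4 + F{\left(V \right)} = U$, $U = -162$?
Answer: $46091$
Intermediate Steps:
$F{\left(V \right)} = -166$ ($F{\left(V \right)} = -4 - 162 = -166$)
$F{\left(-41 \right)} + 46257 = -166 + 46257 = 46091$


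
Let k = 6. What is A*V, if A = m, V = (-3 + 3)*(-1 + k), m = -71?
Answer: 0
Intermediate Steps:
V = 0 (V = (-3 + 3)*(-1 + 6) = 0*5 = 0)
A = -71
A*V = -71*0 = 0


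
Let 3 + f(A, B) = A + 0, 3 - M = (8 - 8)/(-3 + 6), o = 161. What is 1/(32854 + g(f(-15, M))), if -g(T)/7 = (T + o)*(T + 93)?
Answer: -1/42221 ≈ -2.3685e-5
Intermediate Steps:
M = 3 (M = 3 - (8 - 8)/(-3 + 6) = 3 - 0/3 = 3 - 1*0 = 3 + 0 = 3)
f(A, B) = -3 + A (f(A, B) = -3 + (A + 0) = -3 + A)
g(T) = -7*(93 + T)*(161 + T) (g(T) = -7*(T + 161)*(T + 93) = -7*(161 + T)*(93 + T) = -7*(93 + T)*(161 + T))
1/(32854 + g(f(-15, M))) = 1/(32854 + (-104811 - 1778*(-3 - 15) - 7*(-3 - 15)²)) = 1/(32854 + (-104811 - 1778*(-18) - 7*(-18)²)) = 1/(32854 + (-104811 + 32004 - 7*324)) = 1/(32854 + (-104811 + 32004 - 2268)) = 1/(32854 - 75075) = 1/(-42221) = -1/42221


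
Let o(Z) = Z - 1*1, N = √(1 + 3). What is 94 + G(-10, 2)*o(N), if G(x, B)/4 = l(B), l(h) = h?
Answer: 102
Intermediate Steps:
G(x, B) = 4*B
N = 2 (N = √4 = 2)
o(Z) = -1 + Z (o(Z) = Z - 1 = -1 + Z)
94 + G(-10, 2)*o(N) = 94 + (4*2)*(-1 + 2) = 94 + 8*1 = 94 + 8 = 102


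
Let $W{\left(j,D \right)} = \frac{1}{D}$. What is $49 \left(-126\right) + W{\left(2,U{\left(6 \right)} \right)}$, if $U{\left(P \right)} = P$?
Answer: $- \frac{37043}{6} \approx -6173.8$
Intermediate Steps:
$49 \left(-126\right) + W{\left(2,U{\left(6 \right)} \right)} = 49 \left(-126\right) + \frac{1}{6} = -6174 + \frac{1}{6} = - \frac{37043}{6}$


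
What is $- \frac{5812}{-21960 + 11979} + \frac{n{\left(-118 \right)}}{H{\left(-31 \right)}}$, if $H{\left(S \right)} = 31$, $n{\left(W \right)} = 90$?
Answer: $\frac{1078462}{309411} \approx 3.4855$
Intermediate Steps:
$- \frac{5812}{-21960 + 11979} + \frac{n{\left(-118 \right)}}{H{\left(-31 \right)}} = - \frac{5812}{-21960 + 11979} + \frac{90}{31} = - \frac{5812}{-9981} + 90 \cdot \frac{1}{31} = \left(-5812\right) \left(- \frac{1}{9981}\right) + \frac{90}{31} = \frac{5812}{9981} + \frac{90}{31} = \frac{1078462}{309411}$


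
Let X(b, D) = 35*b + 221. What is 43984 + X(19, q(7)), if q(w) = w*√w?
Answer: 44870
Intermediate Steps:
q(w) = w^(3/2)
X(b, D) = 221 + 35*b
43984 + X(19, q(7)) = 43984 + (221 + 35*19) = 43984 + (221 + 665) = 43984 + 886 = 44870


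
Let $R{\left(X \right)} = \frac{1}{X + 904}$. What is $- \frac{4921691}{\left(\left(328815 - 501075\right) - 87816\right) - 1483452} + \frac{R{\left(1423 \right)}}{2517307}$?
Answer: $\frac{28830150570424327}{10213191921376392} \approx 2.8228$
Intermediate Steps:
$R{\left(X \right)} = \frac{1}{904 + X}$
$- \frac{4921691}{\left(\left(328815 - 501075\right) - 87816\right) - 1483452} + \frac{R{\left(1423 \right)}}{2517307} = - \frac{4921691}{\left(\left(328815 - 501075\right) - 87816\right) - 1483452} + \frac{1}{\left(904 + 1423\right) 2517307} = - \frac{4921691}{\left(-172260 - 87816\right) - 1483452} + \frac{1}{2327} \cdot \frac{1}{2517307} = - \frac{4921691}{-260076 - 1483452} + \frac{1}{2327} \cdot \frac{1}{2517307} = - \frac{4921691}{-1743528} + \frac{1}{5857773389} = \left(-4921691\right) \left(- \frac{1}{1743528}\right) + \frac{1}{5857773389} = \frac{4921691}{1743528} + \frac{1}{5857773389} = \frac{28830150570424327}{10213191921376392}$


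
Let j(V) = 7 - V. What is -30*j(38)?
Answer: 930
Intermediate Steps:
-30*j(38) = -30*(7 - 1*38) = -30*(7 - 38) = -30*(-31) = -1*(-930) = 930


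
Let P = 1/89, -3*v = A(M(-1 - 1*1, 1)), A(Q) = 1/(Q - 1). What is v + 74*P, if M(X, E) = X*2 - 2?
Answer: 1643/1869 ≈ 0.87908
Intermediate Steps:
M(X, E) = -2 + 2*X (M(X, E) = 2*X - 2 = -2 + 2*X)
A(Q) = 1/(-1 + Q)
v = 1/21 (v = -1/(3*(-1 + (-2 + 2*(-1 - 1*1)))) = -1/(3*(-1 + (-2 + 2*(-1 - 1)))) = -1/(3*(-1 + (-2 + 2*(-2)))) = -1/(3*(-1 + (-2 - 4))) = -1/(3*(-1 - 6)) = -⅓/(-7) = -⅓*(-⅐) = 1/21 ≈ 0.047619)
P = 1/89 ≈ 0.011236
v + 74*P = 1/21 + 74*(1/89) = 1/21 + 74/89 = 1643/1869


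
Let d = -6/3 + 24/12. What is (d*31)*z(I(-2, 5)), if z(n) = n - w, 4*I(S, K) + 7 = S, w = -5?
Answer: 0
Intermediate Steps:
I(S, K) = -7/4 + S/4
d = 0 (d = -6*⅓ + 24*(1/12) = -2 + 2 = 0)
z(n) = 5 + n (z(n) = n - 1*(-5) = n + 5 = 5 + n)
(d*31)*z(I(-2, 5)) = (0*31)*(5 + (-7/4 + (¼)*(-2))) = 0*(5 + (-7/4 - ½)) = 0*(5 - 9/4) = 0*(11/4) = 0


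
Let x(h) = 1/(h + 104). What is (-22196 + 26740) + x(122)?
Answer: 1026945/226 ≈ 4544.0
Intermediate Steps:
x(h) = 1/(104 + h)
(-22196 + 26740) + x(122) = (-22196 + 26740) + 1/(104 + 122) = 4544 + 1/226 = 1026945/226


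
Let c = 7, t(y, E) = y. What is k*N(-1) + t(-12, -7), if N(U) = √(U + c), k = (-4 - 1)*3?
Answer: -12 - 15*√6 ≈ -48.742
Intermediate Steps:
k = -15 (k = -5*3 = -15)
N(U) = √(7 + U) (N(U) = √(U + 7) = √(7 + U))
k*N(-1) + t(-12, -7) = -15*√(7 - 1) - 12 = -15*√6 - 12 = -12 - 15*√6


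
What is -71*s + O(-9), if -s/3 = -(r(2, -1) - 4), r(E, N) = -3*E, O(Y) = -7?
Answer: 2123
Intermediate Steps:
s = -30 (s = -(-3)*(-3*2 - 4) = -(-3)*(-6 - 4) = -(-3)*(-10) = -3*10 = -30)
-71*s + O(-9) = -71*(-30) - 7 = 2130 - 7 = 2123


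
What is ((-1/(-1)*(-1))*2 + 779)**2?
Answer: 603729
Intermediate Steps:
((-1/(-1)*(-1))*2 + 779)**2 = ((-1*(-1)*(-1))*2 + 779)**2 = ((1*(-1))*2 + 779)**2 = (-1*2 + 779)**2 = (-2 + 779)**2 = 777**2 = 603729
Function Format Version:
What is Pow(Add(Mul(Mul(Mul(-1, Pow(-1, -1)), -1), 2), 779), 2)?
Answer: 603729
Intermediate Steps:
Pow(Add(Mul(Mul(Mul(-1, Pow(-1, -1)), -1), 2), 779), 2) = Pow(Add(Mul(Mul(Mul(-1, -1), -1), 2), 779), 2) = Pow(Add(Mul(Mul(1, -1), 2), 779), 2) = Pow(Add(Mul(-1, 2), 779), 2) = Pow(Add(-2, 779), 2) = Pow(777, 2) = 603729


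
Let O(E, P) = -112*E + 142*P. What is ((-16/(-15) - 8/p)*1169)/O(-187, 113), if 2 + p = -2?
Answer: 26887/277425 ≈ 0.096916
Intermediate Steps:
p = -4 (p = -2 - 2 = -4)
((-16/(-15) - 8/p)*1169)/O(-187, 113) = ((-16/(-15) - 8/(-4))*1169)/(-112*(-187) + 142*113) = ((-16*(-1/15) - 8*(-¼))*1169)/(20944 + 16046) = ((16/15 + 2)*1169)/36990 = ((46/15)*1169)*(1/36990) = (53774/15)*(1/36990) = 26887/277425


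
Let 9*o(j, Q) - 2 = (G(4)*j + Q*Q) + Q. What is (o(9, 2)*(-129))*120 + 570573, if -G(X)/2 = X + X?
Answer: 804493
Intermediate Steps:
G(X) = -4*X (G(X) = -2*(X + X) = -4*X)
o(j, Q) = 2/9 - 16*j/9 + Q/9 + Q²/9 (o(j, Q) = 2/9 + (((-4*4)*j + Q*Q) + Q)/9 = 2/9 + ((-16*j + Q²) + Q)/9 = 2/9 + ((Q² - 16*j) + Q)/9 = 2/9 + (Q + Q² - 16*j)/9 = 2/9 + (-16*j/9 + Q/9 + Q²/9) = 2/9 - 16*j/9 + Q/9 + Q²/9)
(o(9, 2)*(-129))*120 + 570573 = ((2/9 - 16/9*9 + (⅑)*2 + (⅑)*2²)*(-129))*120 + 570573 = ((2/9 - 16 + 2/9 + (⅑)*4)*(-129))*120 + 570573 = ((2/9 - 16 + 2/9 + 4/9)*(-129))*120 + 570573 = -136/9*(-129)*120 + 570573 = (5848/3)*120 + 570573 = 233920 + 570573 = 804493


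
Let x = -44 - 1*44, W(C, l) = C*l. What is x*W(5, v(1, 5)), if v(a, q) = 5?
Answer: -2200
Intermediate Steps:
x = -88 (x = -44 - 44 = -88)
x*W(5, v(1, 5)) = -440*5 = -88*25 = -2200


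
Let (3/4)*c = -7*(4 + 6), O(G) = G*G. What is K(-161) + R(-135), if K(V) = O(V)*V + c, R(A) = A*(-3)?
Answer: -12518908/3 ≈ -4.1730e+6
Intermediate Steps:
R(A) = -3*A
O(G) = G²
c = -280/3 (c = 4*(-7*(4 + 6))/3 = 4*(-7*10)/3 = (4/3)*(-70) = -280/3 ≈ -93.333)
K(V) = -280/3 + V³ (K(V) = V²*V - 280/3 = V³ - 280/3 = -280/3 + V³)
K(-161) + R(-135) = (-280/3 + (-161)³) - 3*(-135) = (-280/3 - 4173281) + 405 = -12520123/3 + 405 = -12518908/3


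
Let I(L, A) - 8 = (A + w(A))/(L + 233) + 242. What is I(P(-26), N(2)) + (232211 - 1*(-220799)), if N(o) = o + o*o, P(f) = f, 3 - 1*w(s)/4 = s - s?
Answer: 10424982/23 ≈ 4.5326e+5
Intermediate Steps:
w(s) = 12 (w(s) = 12 - 4*(s - s) = 12 - 4*0 = 12 + 0 = 12)
N(o) = o + o²
I(L, A) = 250 + (12 + A)/(233 + L) (I(L, A) = 8 + ((A + 12)/(L + 233) + 242) = 8 + ((12 + A)/(233 + L) + 242) = 8 + (242 + (12 + A)/(233 + L)) = 250 + (12 + A)/(233 + L))
I(P(-26), N(2)) + (232211 - 1*(-220799)) = (58262 + 2*(1 + 2) + 250*(-26))/(233 - 26) + (232211 - 1*(-220799)) = (58262 + 2*3 - 6500)/207 + (232211 + 220799) = (58262 + 6 - 6500)/207 + 453010 = (1/207)*51768 + 453010 = 5752/23 + 453010 = 10424982/23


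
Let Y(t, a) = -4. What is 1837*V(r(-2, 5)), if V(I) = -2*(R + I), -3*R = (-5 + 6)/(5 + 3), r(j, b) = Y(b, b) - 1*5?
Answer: 398629/12 ≈ 33219.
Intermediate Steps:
r(j, b) = -9 (r(j, b) = -4 - 1*5 = -4 - 5 = -9)
R = -1/24 (R = -(-5 + 6)/(3*(5 + 3)) = -1/(3*8) = -1/3*1/8 = -1/24 ≈ -0.041667)
V(I) = 1/12 - 2*I (V(I) = -2*(-1/24 + I) = 1/12 - 2*I)
1837*V(r(-2, 5)) = 1837*(1/12 - 2*(-9)) = 1837*(1/12 + 18) = 1837*(217/12) = 398629/12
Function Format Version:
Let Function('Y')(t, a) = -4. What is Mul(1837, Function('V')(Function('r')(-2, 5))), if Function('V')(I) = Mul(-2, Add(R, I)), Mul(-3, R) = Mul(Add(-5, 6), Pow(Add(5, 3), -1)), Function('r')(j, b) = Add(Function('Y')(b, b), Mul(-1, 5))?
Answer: Rational(398629, 12) ≈ 33219.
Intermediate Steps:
Function('r')(j, b) = -9 (Function('r')(j, b) = Add(-4, Mul(-1, 5)) = Add(-4, -5) = -9)
R = Rational(-1, 24) (R = Mul(Rational(-1, 3), Mul(Add(-5, 6), Pow(Add(5, 3), -1))) = Mul(Rational(-1, 3), Mul(1, Pow(8, -1))) = Mul(Rational(-1, 3), Mul(1, Rational(1, 8))) = Mul(Rational(-1, 3), Rational(1, 8)) = Rational(-1, 24) ≈ -0.041667)
Function('V')(I) = Add(Rational(1, 12), Mul(-2, I)) (Function('V')(I) = Mul(-2, Add(Rational(-1, 24), I)) = Add(Rational(1, 12), Mul(-2, I)))
Mul(1837, Function('V')(Function('r')(-2, 5))) = Mul(1837, Add(Rational(1, 12), Mul(-2, -9))) = Mul(1837, Add(Rational(1, 12), 18)) = Mul(1837, Rational(217, 12)) = Rational(398629, 12)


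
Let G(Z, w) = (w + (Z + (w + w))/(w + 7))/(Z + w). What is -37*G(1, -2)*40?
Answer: -3848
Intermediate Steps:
G(Z, w) = (w + (Z + 2*w)/(7 + w))/(Z + w)
-37*G(1, -2)*40 = -37*(1 + (-2)² + 9*(-2))/((-2)² + 7*1 + 7*(-2) + 1*(-2))*40 = -37*(1 + 4 - 18)/(4 + 7 - 14 - 2)*40 = -37*(-13)/(-5)*40 = -(-37)*(-13)/5*40 = -37*13/5*40 = -481/5*40 = -3848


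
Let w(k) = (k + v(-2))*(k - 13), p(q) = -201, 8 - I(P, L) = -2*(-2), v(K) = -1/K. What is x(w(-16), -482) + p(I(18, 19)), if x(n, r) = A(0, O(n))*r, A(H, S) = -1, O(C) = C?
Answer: 281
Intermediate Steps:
I(P, L) = 4 (I(P, L) = 8 - (-2)*(-2) = 8 - 1*4 = 8 - 4 = 4)
w(k) = (½ + k)*(-13 + k) (w(k) = (k - 1/(-2))*(k - 13) = (k - 1*(-½))*(-13 + k) = (k + ½)*(-13 + k) = (½ + k)*(-13 + k))
x(n, r) = -r
x(w(-16), -482) + p(I(18, 19)) = -1*(-482) - 201 = 482 - 201 = 281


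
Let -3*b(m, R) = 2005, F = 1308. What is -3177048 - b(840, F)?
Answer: -9529139/3 ≈ -3.1764e+6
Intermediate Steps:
b(m, R) = -2005/3 (b(m, R) = -1/3*2005 = -2005/3)
-3177048 - b(840, F) = -3177048 - 1*(-2005/3) = -3177048 + 2005/3 = -9529139/3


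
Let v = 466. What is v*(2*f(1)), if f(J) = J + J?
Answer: 1864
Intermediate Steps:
f(J) = 2*J
v*(2*f(1)) = 466*(2*(2*1)) = 466*(2*2) = 466*4 = 1864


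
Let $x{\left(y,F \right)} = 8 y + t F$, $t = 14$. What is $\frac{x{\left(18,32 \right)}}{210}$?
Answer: $\frac{296}{105} \approx 2.819$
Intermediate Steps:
$x{\left(y,F \right)} = 8 y + 14 F$
$\frac{x{\left(18,32 \right)}}{210} = \frac{8 \cdot 18 + 14 \cdot 32}{210} = \left(144 + 448\right) \frac{1}{210} = 592 \cdot \frac{1}{210} = \frac{296}{105}$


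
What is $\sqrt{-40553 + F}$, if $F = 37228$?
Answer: $5 i \sqrt{133} \approx 57.663 i$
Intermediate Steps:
$\sqrt{-40553 + F} = \sqrt{-40553 + 37228} = \sqrt{-3325} = 5 i \sqrt{133}$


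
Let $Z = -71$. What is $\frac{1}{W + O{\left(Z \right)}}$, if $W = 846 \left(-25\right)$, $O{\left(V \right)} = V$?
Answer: $- \frac{1}{21221} \approx -4.7123 \cdot 10^{-5}$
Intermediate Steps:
$W = -21150$
$\frac{1}{W + O{\left(Z \right)}} = \frac{1}{-21150 - 71} = \frac{1}{-21221} = - \frac{1}{21221}$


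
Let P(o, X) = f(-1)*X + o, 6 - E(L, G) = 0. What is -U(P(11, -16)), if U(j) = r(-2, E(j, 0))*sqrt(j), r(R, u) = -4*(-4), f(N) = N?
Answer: -48*sqrt(3) ≈ -83.138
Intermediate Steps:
E(L, G) = 6 (E(L, G) = 6 - 1*0 = 6 + 0 = 6)
r(R, u) = 16
P(o, X) = o - X (P(o, X) = -X + o = o - X)
U(j) = 16*sqrt(j)
-U(P(11, -16)) = -16*sqrt(11 - 1*(-16)) = -16*sqrt(11 + 16) = -16*sqrt(27) = -16*3*sqrt(3) = -48*sqrt(3)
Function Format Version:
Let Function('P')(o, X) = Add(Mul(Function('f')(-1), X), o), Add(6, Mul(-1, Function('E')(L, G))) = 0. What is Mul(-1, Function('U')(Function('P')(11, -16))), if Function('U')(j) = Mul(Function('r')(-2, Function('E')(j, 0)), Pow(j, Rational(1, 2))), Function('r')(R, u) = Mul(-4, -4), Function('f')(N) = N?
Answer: Mul(-48, Pow(3, Rational(1, 2))) ≈ -83.138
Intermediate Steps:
Function('E')(L, G) = 6 (Function('E')(L, G) = Add(6, Mul(-1, 0)) = Add(6, 0) = 6)
Function('r')(R, u) = 16
Function('P')(o, X) = Add(o, Mul(-1, X)) (Function('P')(o, X) = Add(Mul(-1, X), o) = Add(o, Mul(-1, X)))
Function('U')(j) = Mul(16, Pow(j, Rational(1, 2)))
Mul(-1, Function('U')(Function('P')(11, -16))) = Mul(-1, Mul(16, Pow(Add(11, Mul(-1, -16)), Rational(1, 2)))) = Mul(-1, Mul(16, Pow(Add(11, 16), Rational(1, 2)))) = Mul(-1, Mul(16, Pow(27, Rational(1, 2)))) = Mul(-1, Mul(16, Mul(3, Pow(3, Rational(1, 2))))) = Mul(-1, Mul(48, Pow(3, Rational(1, 2)))) = Mul(-48, Pow(3, Rational(1, 2)))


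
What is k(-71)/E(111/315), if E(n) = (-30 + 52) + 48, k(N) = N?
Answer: -71/70 ≈ -1.0143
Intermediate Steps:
E(n) = 70 (E(n) = 22 + 48 = 70)
k(-71)/E(111/315) = -71/70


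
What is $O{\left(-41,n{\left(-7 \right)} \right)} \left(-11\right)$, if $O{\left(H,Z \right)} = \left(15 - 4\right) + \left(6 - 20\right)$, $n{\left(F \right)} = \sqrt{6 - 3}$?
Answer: $33$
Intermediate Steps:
$n{\left(F \right)} = \sqrt{3}$
$O{\left(H,Z \right)} = -3$ ($O{\left(H,Z \right)} = 11 + \left(6 - 20\right) = 11 - 14 = -3$)
$O{\left(-41,n{\left(-7 \right)} \right)} \left(-11\right) = \left(-3\right) \left(-11\right) = 33$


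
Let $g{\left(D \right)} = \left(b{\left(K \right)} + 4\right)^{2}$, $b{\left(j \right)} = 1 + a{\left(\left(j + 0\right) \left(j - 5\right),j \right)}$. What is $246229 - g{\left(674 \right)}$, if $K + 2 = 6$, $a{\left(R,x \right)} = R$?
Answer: $246228$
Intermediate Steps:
$K = 4$ ($K = -2 + 6 = 4$)
$b{\left(j \right)} = 1 + j \left(-5 + j\right)$ ($b{\left(j \right)} = 1 + \left(j + 0\right) \left(j - 5\right) = 1 + j \left(-5 + j\right)$)
$g{\left(D \right)} = 1$ ($g{\left(D \right)} = \left(\left(1 + 4 \left(-5 + 4\right)\right) + 4\right)^{2} = \left(\left(1 + 4 \left(-1\right)\right) + 4\right)^{2} = \left(\left(1 - 4\right) + 4\right)^{2} = \left(-3 + 4\right)^{2} = 1^{2} = 1$)
$246229 - g{\left(674 \right)} = 246229 - 1 = 246228$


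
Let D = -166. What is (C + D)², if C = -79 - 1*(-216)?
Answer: 841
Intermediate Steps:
C = 137 (C = -79 + 216 = 137)
(C + D)² = (137 - 166)² = (-29)² = 841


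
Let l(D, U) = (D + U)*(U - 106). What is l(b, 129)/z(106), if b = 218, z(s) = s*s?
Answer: 7981/11236 ≈ 0.71031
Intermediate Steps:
z(s) = s²
l(D, U) = (-106 + U)*(D + U) (l(D, U) = (D + U)*(-106 + U) = (-106 + U)*(D + U))
l(b, 129)/z(106) = (129² - 106*218 - 106*129 + 218*129)/(106²) = (16641 - 23108 - 13674 + 28122)/11236 = 7981*(1/11236) = 7981/11236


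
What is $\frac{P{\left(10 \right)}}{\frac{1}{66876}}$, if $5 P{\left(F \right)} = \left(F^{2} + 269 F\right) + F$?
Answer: $37450560$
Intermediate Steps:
$P{\left(F \right)} = 54 F + \frac{F^{2}}{5}$ ($P{\left(F \right)} = \frac{\left(F^{2} + 269 F\right) + F}{5} = \frac{F^{2} + 270 F}{5} = 54 F + \frac{F^{2}}{5}$)
$\frac{P{\left(10 \right)}}{\frac{1}{66876}} = \frac{\frac{1}{5} \cdot 10 \left(270 + 10\right)}{\frac{1}{66876}} = \frac{1}{5} \cdot 10 \cdot 280 \frac{1}{\frac{1}{66876}} = 560 \cdot 66876 = 37450560$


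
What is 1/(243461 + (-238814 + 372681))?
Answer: 1/377328 ≈ 2.6502e-6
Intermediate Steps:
1/(243461 + (-238814 + 372681)) = 1/(243461 + 133867) = 1/377328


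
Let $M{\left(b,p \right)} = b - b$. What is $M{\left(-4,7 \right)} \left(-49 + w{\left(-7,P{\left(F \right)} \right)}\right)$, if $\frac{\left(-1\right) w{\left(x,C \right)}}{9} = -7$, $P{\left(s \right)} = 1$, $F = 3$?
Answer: $0$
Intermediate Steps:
$w{\left(x,C \right)} = 63$ ($w{\left(x,C \right)} = \left(-9\right) \left(-7\right) = 63$)
$M{\left(b,p \right)} = 0$
$M{\left(-4,7 \right)} \left(-49 + w{\left(-7,P{\left(F \right)} \right)}\right) = 0 \left(-49 + 63\right) = 0 \cdot 14 = 0$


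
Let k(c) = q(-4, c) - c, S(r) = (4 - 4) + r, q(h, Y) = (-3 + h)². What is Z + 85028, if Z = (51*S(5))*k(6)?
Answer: 95993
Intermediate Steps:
S(r) = r (S(r) = 0 + r = r)
k(c) = 49 - c (k(c) = (-3 - 4)² - c = (-7)² - c = 49 - c)
Z = 10965 (Z = (51*5)*(49 - 1*6) = 255*(49 - 6) = 255*43 = 10965)
Z + 85028 = 10965 + 85028 = 95993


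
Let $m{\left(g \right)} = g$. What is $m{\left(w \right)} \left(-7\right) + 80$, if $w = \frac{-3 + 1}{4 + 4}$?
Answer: $\frac{327}{4} \approx 81.75$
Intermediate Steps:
$w = - \frac{1}{4}$ ($w = - \frac{2}{8} = \left(-2\right) \frac{1}{8} = - \frac{1}{4} \approx -0.25$)
$m{\left(w \right)} \left(-7\right) + 80 = \left(- \frac{1}{4}\right) \left(-7\right) + 80 = \frac{7}{4} + 80 = \frac{327}{4}$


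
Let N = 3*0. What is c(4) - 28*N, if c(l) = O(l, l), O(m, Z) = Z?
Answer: 4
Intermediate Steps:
c(l) = l
N = 0
c(4) - 28*N = 4 - 28*0 = 4 + 0 = 4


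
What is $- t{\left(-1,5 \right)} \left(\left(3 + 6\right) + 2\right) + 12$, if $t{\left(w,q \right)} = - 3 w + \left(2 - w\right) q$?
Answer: $-186$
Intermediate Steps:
$t{\left(w,q \right)} = - 3 w + q \left(2 - w\right)$
$- t{\left(-1,5 \right)} \left(\left(3 + 6\right) + 2\right) + 12 = - (\left(-3\right) \left(-1\right) + 2 \cdot 5 - 5 \left(-1\right)) \left(\left(3 + 6\right) + 2\right) + 12 = - (3 + 10 + 5) \left(9 + 2\right) + 12 = \left(-1\right) 18 \cdot 11 + 12 = \left(-18\right) 11 + 12 = -198 + 12 = -186$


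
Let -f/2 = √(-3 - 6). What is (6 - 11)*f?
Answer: 30*I ≈ 30.0*I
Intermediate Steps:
f = -6*I (f = -2*√(-3 - 6) = -6*I ≈ -6.0*I)
(6 - 11)*f = (6 - 11)*(-6*I) = -(-30)*I = 30*I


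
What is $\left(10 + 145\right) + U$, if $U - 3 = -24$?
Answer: $134$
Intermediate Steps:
$U = -21$ ($U = 3 - 24 = -21$)
$\left(10 + 145\right) + U = \left(10 + 145\right) - 21 = 155 - 21 = 134$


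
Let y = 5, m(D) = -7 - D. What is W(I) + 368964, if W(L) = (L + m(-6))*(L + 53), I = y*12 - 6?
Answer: 374635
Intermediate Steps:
I = 54 (I = 5*12 - 6 = 60 - 6 = 54)
W(L) = (-1 + L)*(53 + L) (W(L) = (L + (-7 - 1*(-6)))*(L + 53) = (L + (-7 + 6))*(53 + L) = (L - 1)*(53 + L) = (-1 + L)*(53 + L))
W(I) + 368964 = (-53 + 54**2 + 52*54) + 368964 = (-53 + 2916 + 2808) + 368964 = 5671 + 368964 = 374635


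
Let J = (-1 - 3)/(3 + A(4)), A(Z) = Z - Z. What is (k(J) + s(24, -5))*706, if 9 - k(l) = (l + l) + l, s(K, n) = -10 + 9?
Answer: 8472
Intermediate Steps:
A(Z) = 0
J = -4/3 (J = (-1 - 3)/(3 + 0) = -4/3 ≈ -1.3333)
s(K, n) = -1
k(l) = 9 - 3*l (k(l) = 9 - ((l + l) + l) = 9 - (2*l + l) = 9 - 3*l)
(k(J) + s(24, -5))*706 = ((9 - 3*(-4/3)) - 1)*706 = ((9 + 4) - 1)*706 = (13 - 1)*706 = 12*706 = 8472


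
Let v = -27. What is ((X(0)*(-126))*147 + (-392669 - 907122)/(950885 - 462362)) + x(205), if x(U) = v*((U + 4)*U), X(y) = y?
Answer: -565132034036/488523 ≈ -1.1568e+6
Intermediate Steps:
x(U) = -27*U*(4 + U) (x(U) = -27*(U + 4)*U = -27*(4 + U)*U = -27*U*(4 + U))
((X(0)*(-126))*147 + (-392669 - 907122)/(950885 - 462362)) + x(205) = ((0*(-126))*147 + (-392669 - 907122)/(950885 - 462362)) - 27*205*(4 + 205) = (0*147 - 1299791/488523) - 27*205*209 = (0 - 1299791*1/488523) - 1156815 = (0 - 1299791/488523) - 1156815 = -1299791/488523 - 1156815 = -565132034036/488523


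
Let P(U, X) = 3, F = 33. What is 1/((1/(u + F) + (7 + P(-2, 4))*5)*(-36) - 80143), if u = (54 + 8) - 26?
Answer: -23/1884701 ≈ -1.2204e-5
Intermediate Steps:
u = 36 (u = 62 - 26 = 36)
1/((1/(u + F) + (7 + P(-2, 4))*5)*(-36) - 80143) = 1/((1/(36 + 33) + (7 + 3)*5)*(-36) - 80143) = 1/((1/69 + 10*5)*(-36) - 80143) = 1/((1/69 + 50)*(-36) - 80143) = 1/((3451/69)*(-36) - 80143) = 1/(-41412/23 - 80143) = 1/(-1884701/23) = -23/1884701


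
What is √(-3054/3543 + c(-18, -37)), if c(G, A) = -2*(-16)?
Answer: 9*√536174/1181 ≈ 5.5801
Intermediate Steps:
c(G, A) = 32
√(-3054/3543 + c(-18, -37)) = √(-3054/3543 + 32) = √(-3054*1/3543 + 32) = √(-1018/1181 + 32) = √(36774/1181) = 9*√536174/1181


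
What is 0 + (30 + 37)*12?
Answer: 804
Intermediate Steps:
0 + (30 + 37)*12 = 0 + 67*12 = 0 + 804 = 804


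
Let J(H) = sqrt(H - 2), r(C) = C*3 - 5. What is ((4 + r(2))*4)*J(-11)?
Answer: 20*I*sqrt(13) ≈ 72.111*I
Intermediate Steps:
r(C) = -5 + 3*C (r(C) = 3*C - 5 = -5 + 3*C)
J(H) = sqrt(-2 + H)
((4 + r(2))*4)*J(-11) = ((4 + (-5 + 3*2))*4)*sqrt(-2 - 11) = ((4 + (-5 + 6))*4)*sqrt(-13) = ((4 + 1)*4)*(I*sqrt(13)) = (5*4)*(I*sqrt(13)) = 20*(I*sqrt(13)) = 20*I*sqrt(13)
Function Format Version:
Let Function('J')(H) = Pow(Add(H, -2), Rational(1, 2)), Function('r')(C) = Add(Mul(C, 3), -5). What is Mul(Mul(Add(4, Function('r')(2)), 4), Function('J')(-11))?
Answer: Mul(20, I, Pow(13, Rational(1, 2))) ≈ Mul(72.111, I)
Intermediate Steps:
Function('r')(C) = Add(-5, Mul(3, C)) (Function('r')(C) = Add(Mul(3, C), -5) = Add(-5, Mul(3, C)))
Function('J')(H) = Pow(Add(-2, H), Rational(1, 2))
Mul(Mul(Add(4, Function('r')(2)), 4), Function('J')(-11)) = Mul(Mul(Add(4, Add(-5, Mul(3, 2))), 4), Pow(Add(-2, -11), Rational(1, 2))) = Mul(Mul(Add(4, Add(-5, 6)), 4), Pow(-13, Rational(1, 2))) = Mul(Mul(Add(4, 1), 4), Mul(I, Pow(13, Rational(1, 2)))) = Mul(Mul(5, 4), Mul(I, Pow(13, Rational(1, 2)))) = Mul(20, Mul(I, Pow(13, Rational(1, 2)))) = Mul(20, I, Pow(13, Rational(1, 2)))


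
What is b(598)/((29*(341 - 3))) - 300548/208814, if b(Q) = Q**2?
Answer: 106104660/3027803 ≈ 35.043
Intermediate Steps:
b(598)/((29*(341 - 3))) - 300548/208814 = 598**2/((29*(341 - 3))) - 300548/208814 = 357604/((29*338)) - 300548*1/208814 = 357604/9802 - 150274/104407 = 357604*(1/9802) - 150274/104407 = 1058/29 - 150274/104407 = 106104660/3027803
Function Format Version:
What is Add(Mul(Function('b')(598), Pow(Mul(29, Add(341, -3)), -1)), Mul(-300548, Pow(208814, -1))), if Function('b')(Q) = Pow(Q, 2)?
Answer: Rational(106104660, 3027803) ≈ 35.043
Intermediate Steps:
Add(Mul(Function('b')(598), Pow(Mul(29, Add(341, -3)), -1)), Mul(-300548, Pow(208814, -1))) = Add(Mul(Pow(598, 2), Pow(Mul(29, Add(341, -3)), -1)), Mul(-300548, Pow(208814, -1))) = Add(Mul(357604, Pow(Mul(29, 338), -1)), Mul(-300548, Rational(1, 208814))) = Add(Mul(357604, Pow(9802, -1)), Rational(-150274, 104407)) = Add(Mul(357604, Rational(1, 9802)), Rational(-150274, 104407)) = Add(Rational(1058, 29), Rational(-150274, 104407)) = Rational(106104660, 3027803)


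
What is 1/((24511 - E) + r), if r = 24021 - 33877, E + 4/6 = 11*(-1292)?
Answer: 3/86603 ≈ 3.4641e-5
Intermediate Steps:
E = -42638/3 (E = -⅔ + 11*(-1292) = -⅔ - 14212 = -42638/3 ≈ -14213.)
r = -9856
1/((24511 - E) + r) = 1/((24511 - 1*(-42638/3)) - 9856) = 1/((24511 + 42638/3) - 9856) = 1/(116171/3 - 9856) = 1/(86603/3) = 3/86603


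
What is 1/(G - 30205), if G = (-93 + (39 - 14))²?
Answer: -1/25581 ≈ -3.9092e-5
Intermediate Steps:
G = 4624 (G = (-93 + 25)² = (-68)² = 4624)
1/(G - 30205) = 1/(4624 - 30205) = 1/(-25581) = -1/25581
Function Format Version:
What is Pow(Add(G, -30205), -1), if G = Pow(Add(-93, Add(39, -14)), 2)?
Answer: Rational(-1, 25581) ≈ -3.9092e-5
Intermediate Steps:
G = 4624 (G = Pow(Add(-93, 25), 2) = Pow(-68, 2) = 4624)
Pow(Add(G, -30205), -1) = Pow(Add(4624, -30205), -1) = Pow(-25581, -1) = Rational(-1, 25581)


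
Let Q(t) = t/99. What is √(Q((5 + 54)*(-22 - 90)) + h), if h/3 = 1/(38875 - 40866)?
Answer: 5*I*√95255413/5973 ≈ 8.17*I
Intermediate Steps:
Q(t) = t/99 (Q(t) = t*(1/99) = t/99)
h = -3/1991 (h = 3/(38875 - 40866) = 3/(-1991) = 3*(-1/1991) = -3/1991 ≈ -0.0015068)
√(Q((5 + 54)*(-22 - 90)) + h) = √(((5 + 54)*(-22 - 90))/99 - 3/1991) = √((59*(-112))/99 - 3/1991) = √((1/99)*(-6608) - 3/1991) = √(-6608/99 - 3/1991) = √(-1196075/17919) = 5*I*√95255413/5973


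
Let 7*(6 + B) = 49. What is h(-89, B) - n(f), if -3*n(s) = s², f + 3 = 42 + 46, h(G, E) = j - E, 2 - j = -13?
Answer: 7267/3 ≈ 2422.3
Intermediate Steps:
j = 15 (j = 2 - 1*(-13) = 2 + 13 = 15)
B = 1 (B = -6 + (⅐)*49 = -6 + 7 = 1)
h(G, E) = 15 - E
f = 85 (f = -3 + (42 + 46) = -3 + 88 = 85)
n(s) = -s²/3
h(-89, B) - n(f) = (15 - 1*1) - (-1)*85²/3 = (15 - 1) - (-1)*7225/3 = 14 - 1*(-7225/3) = 14 + 7225/3 = 7267/3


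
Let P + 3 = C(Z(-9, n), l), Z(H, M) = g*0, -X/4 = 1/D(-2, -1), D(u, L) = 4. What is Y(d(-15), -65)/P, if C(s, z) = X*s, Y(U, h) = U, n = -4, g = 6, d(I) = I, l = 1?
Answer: 5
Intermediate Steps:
X = -1 (X = -4/4 = -4*1/4 = -1)
Z(H, M) = 0 (Z(H, M) = 6*0 = 0)
C(s, z) = -s
P = -3 (P = -3 - 1*0 = -3 + 0 = -3)
Y(d(-15), -65)/P = -15/(-3) = -15*(-1/3) = 5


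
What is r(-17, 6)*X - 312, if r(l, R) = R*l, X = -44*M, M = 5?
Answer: 22128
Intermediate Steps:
X = -220 (X = -44*5 = -220)
r(-17, 6)*X - 312 = (6*(-17))*(-220) - 312 = -102*(-220) - 312 = 22440 - 312 = 22128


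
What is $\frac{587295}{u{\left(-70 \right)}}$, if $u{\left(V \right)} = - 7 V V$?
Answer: $- \frac{117459}{6860} \approx -17.122$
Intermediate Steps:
$u{\left(V \right)} = - 7 V^{2}$
$\frac{587295}{u{\left(-70 \right)}} = \frac{587295}{\left(-7\right) \left(-70\right)^{2}} = \frac{587295}{\left(-7\right) 4900} = \frac{587295}{-34300} = 587295 \left(- \frac{1}{34300}\right) = - \frac{117459}{6860}$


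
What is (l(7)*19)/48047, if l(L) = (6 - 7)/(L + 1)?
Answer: -19/384376 ≈ -4.9431e-5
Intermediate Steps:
l(L) = -1/(1 + L)
(l(7)*19)/48047 = (-1/(1 + 7)*19)/48047 = (-1/8*19)*(1/48047) = (-1*⅛*19)*(1/48047) = -⅛*19*(1/48047) = -19/8*1/48047 = -19/384376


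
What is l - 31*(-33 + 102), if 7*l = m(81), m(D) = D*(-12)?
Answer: -15945/7 ≈ -2277.9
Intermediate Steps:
m(D) = -12*D
l = -972/7 (l = (-12*81)/7 = (1/7)*(-972) = -972/7 ≈ -138.86)
l - 31*(-33 + 102) = -972/7 - 31*(-33 + 102) = -972/7 - 31*69 = -972/7 - 1*2139 = -972/7 - 2139 = -15945/7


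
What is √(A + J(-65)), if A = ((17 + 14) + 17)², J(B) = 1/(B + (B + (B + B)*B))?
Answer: √2492006530/1040 ≈ 48.000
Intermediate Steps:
J(B) = 1/(2*B + 2*B²) (J(B) = 1/(B + (B + (2*B)*B)) = 1/(B + (B + 2*B²)) = 1/(2*B + 2*B²))
A = 2304 (A = (31 + 17)² = 48² = 2304)
√(A + J(-65)) = √(2304 + (½)/(-65*(1 - 65))) = √(2304 + (½)*(-1/65)/(-64)) = √(2304 + (½)*(-1/65)*(-1/64)) = √(2304 + 1/8320) = √(19169281/8320) = √2492006530/1040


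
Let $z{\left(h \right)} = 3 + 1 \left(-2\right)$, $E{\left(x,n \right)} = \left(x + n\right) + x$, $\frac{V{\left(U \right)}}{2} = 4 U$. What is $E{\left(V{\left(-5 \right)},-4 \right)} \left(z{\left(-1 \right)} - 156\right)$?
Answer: $13020$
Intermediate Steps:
$V{\left(U \right)} = 8 U$ ($V{\left(U \right)} = 2 \cdot 4 U = 8 U$)
$E{\left(x,n \right)} = n + 2 x$ ($E{\left(x,n \right)} = \left(n + x\right) + x = n + 2 x$)
$z{\left(h \right)} = 1$ ($z{\left(h \right)} = 3 - 2 = 1$)
$E{\left(V{\left(-5 \right)},-4 \right)} \left(z{\left(-1 \right)} - 156\right) = \left(-4 + 2 \cdot 8 \left(-5\right)\right) \left(1 - 156\right) = \left(-4 + 2 \left(-40\right)\right) \left(-155\right) = \left(-4 - 80\right) \left(-155\right) = \left(-84\right) \left(-155\right) = 13020$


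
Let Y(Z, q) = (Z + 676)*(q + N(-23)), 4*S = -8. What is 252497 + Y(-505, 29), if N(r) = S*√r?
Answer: 257456 - 342*I*√23 ≈ 2.5746e+5 - 1640.2*I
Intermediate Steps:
S = -2 (S = (¼)*(-8) = -2)
N(r) = -2*√r
Y(Z, q) = (676 + Z)*(q - 2*I*√23) (Y(Z, q) = (Z + 676)*(q - 2*I*√23) = (676 + Z)*(q - 2*I*√23))
252497 + Y(-505, 29) = 252497 + (676*29 - 505*29 - 1352*I*√23 - 2*I*(-505)*√23) = 252497 + (19604 - 14645 - 1352*I*√23 + 1010*I*√23) = 252497 + (4959 - 342*I*√23) = 257456 - 342*I*√23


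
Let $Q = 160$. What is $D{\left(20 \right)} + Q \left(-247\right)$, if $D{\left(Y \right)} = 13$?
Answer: $-39507$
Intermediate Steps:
$D{\left(20 \right)} + Q \left(-247\right) = 13 + 160 \left(-247\right) = 13 - 39520 = -39507$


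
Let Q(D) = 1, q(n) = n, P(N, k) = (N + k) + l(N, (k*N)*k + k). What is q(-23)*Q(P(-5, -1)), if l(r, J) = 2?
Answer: -23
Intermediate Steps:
P(N, k) = 2 + N + k (P(N, k) = (N + k) + 2 = 2 + N + k)
q(-23)*Q(P(-5, -1)) = -23*1 = -23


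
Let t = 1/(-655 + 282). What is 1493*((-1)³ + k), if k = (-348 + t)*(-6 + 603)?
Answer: -115698479294/373 ≈ -3.1018e+8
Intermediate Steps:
t = -1/373 (t = 1/(-373) = -1/373 ≈ -0.0026810)
k = -77493585/373 (k = (-348 - 1/373)*(-6 + 603) = -129805/373*597 = -77493585/373 ≈ -2.0776e+5)
1493*((-1)³ + k) = 1493*((-1)³ - 77493585/373) = 1493*(-1 - 77493585/373) = 1493*(-77493958/373) = -115698479294/373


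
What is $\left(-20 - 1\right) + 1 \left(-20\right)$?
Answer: $-41$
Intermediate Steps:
$\left(-20 - 1\right) + 1 \left(-20\right) = -21 - 20 = -41$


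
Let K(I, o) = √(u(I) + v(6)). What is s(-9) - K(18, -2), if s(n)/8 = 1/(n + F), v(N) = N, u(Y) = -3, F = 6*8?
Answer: 8/39 - √3 ≈ -1.5269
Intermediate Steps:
F = 48
K(I, o) = √3 (K(I, o) = √(-3 + 6) = √3)
s(n) = 8/(48 + n) (s(n) = 8/(n + 48) = 8/(48 + n))
s(-9) - K(18, -2) = 8/(48 - 9) - √3 = 8/39 - √3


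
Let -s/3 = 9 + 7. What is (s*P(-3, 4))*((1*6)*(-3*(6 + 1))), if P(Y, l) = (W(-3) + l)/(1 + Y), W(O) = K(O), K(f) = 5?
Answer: -27216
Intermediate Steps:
W(O) = 5
P(Y, l) = (5 + l)/(1 + Y)
s = -48 (s = -3*(9 + 7) = -3*16 = -48)
(s*P(-3, 4))*((1*6)*(-3*(6 + 1))) = (-48*(5 + 4)/(1 - 3))*((1*6)*(-3*(6 + 1))) = (-48*9/(-2))*(6*(-3*7)) = (-(-24)*9)*(6*(-21)) = -48*(-9/2)*(-126) = 216*(-126) = -27216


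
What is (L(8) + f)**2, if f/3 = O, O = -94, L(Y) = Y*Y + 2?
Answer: 46656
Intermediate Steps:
L(Y) = 2 + Y**2 (L(Y) = Y**2 + 2 = 2 + Y**2)
f = -282 (f = 3*(-94) = -282)
(L(8) + f)**2 = ((2 + 8**2) - 282)**2 = ((2 + 64) - 282)**2 = (66 - 282)**2 = (-216)**2 = 46656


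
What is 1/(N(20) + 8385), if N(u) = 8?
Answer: 1/8393 ≈ 0.00011915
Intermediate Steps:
1/(N(20) + 8385) = 1/(8 + 8385) = 1/8393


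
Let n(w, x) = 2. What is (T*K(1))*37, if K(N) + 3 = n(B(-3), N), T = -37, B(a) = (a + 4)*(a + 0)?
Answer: 1369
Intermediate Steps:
B(a) = a*(4 + a) (B(a) = (4 + a)*a = a*(4 + a))
K(N) = -1 (K(N) = -3 + 2 = -1)
(T*K(1))*37 = -37*(-1)*37 = 37*37 = 1369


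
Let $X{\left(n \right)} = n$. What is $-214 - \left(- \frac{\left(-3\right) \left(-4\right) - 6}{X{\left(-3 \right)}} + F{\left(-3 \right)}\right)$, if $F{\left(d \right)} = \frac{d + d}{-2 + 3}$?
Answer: $-210$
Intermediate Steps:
$F{\left(d \right)} = 2 d$ ($F{\left(d \right)} = \frac{2 d}{1} = 2 d 1 = 2 d$)
$-214 - \left(- \frac{\left(-3\right) \left(-4\right) - 6}{X{\left(-3 \right)}} + F{\left(-3 \right)}\right) = -214 + \left(\frac{\left(-3\right) \left(-4\right) - 6}{-3} - 2 \left(-3\right)\right) = -214 + \left(\left(12 - 6\right) \left(- \frac{1}{3}\right) - -6\right) = -214 + \left(6 \left(- \frac{1}{3}\right) + 6\right) = -214 + \left(-2 + 6\right) = -214 + 4 = -210$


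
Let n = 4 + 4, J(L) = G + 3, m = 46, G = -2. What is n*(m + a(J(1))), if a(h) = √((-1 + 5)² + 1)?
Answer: 368 + 8*√17 ≈ 400.98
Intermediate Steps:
J(L) = 1 (J(L) = -2 + 3 = 1)
n = 8
a(h) = √17 (a(h) = √(4² + 1) = √(16 + 1) = √17)
n*(m + a(J(1))) = 8*(46 + √17) = 368 + 8*√17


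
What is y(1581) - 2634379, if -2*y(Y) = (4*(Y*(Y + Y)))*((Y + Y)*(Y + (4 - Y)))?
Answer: -126460424491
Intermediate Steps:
y(Y) = -32*Y³ (y(Y) = -4*(Y*(Y + Y))*(Y + Y)*(Y + (4 - Y))/2 = -4*(Y*(2*Y))*(2*Y)*4/2 = -4*(2*Y²)*8*Y/2 = -8*Y²*8*Y/2 = -32*Y³)
y(1581) - 2634379 = -32*1581³ - 2634379 = -32*3951805941 - 2634379 = -126457790112 - 2634379 = -126460424491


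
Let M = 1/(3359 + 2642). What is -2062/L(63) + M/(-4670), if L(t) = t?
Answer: -57786869603/1765554210 ≈ -32.730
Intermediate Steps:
M = 1/6001 ≈ 0.00016664
-2062/L(63) + M/(-4670) = -2062/63 + (1/6001)/(-4670) = -2062*1/63 + (1/6001)*(-1/4670) = -2062/63 - 1/28024670 = -57786869603/1765554210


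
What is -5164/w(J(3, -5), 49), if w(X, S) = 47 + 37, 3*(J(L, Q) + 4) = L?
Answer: -1291/21 ≈ -61.476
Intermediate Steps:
J(L, Q) = -4 + L/3
w(X, S) = 84
-5164/w(J(3, -5), 49) = -5164/84 = -5164*1/84 = -1291/21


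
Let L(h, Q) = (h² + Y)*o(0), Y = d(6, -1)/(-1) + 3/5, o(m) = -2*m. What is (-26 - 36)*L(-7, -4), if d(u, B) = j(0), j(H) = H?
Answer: 0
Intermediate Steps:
d(u, B) = 0
Y = ⅗ (Y = 0/(-1) + 3/5 = 0*(-1) + 3*(⅕) = 0 + ⅗ = ⅗ ≈ 0.60000)
L(h, Q) = 0 (L(h, Q) = (h² + ⅗)*(-2*0) = (⅗ + h²)*0 = 0)
(-26 - 36)*L(-7, -4) = (-26 - 36)*0 = -62*0 = 0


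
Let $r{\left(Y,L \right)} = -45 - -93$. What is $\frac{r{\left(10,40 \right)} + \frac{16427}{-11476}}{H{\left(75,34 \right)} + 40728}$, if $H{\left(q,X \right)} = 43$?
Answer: $\frac{534421}{467887996} \approx 0.0011422$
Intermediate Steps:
$r{\left(Y,L \right)} = 48$ ($r{\left(Y,L \right)} = -45 + 93 = 48$)
$\frac{r{\left(10,40 \right)} + \frac{16427}{-11476}}{H{\left(75,34 \right)} + 40728} = \frac{48 + \frac{16427}{-11476}}{43 + 40728} = \frac{48 + 16427 \left(- \frac{1}{11476}\right)}{40771} = \left(48 - \frac{16427}{11476}\right) \frac{1}{40771} = \frac{534421}{11476} \cdot \frac{1}{40771} = \frac{534421}{467887996}$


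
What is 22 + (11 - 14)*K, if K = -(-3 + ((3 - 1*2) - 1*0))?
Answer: 16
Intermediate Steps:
K = 2 (K = -(-3 + ((3 - 2) + 0)) = -(-3 + (1 + 0)) = -(-3 + 1) = -1*(-2) = 2)
22 + (11 - 14)*K = 22 + (11 - 14)*2 = 22 - 3*2 = 22 - 6 = 16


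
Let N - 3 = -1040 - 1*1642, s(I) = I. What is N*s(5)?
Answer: -13395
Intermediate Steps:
N = -2679 (N = 3 + (-1040 - 1*1642) = 3 + (-1040 - 1642) = 3 - 2682 = -2679)
N*s(5) = -2679*5 = -13395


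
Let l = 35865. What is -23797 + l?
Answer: 12068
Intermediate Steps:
-23797 + l = -23797 + 35865 = 12068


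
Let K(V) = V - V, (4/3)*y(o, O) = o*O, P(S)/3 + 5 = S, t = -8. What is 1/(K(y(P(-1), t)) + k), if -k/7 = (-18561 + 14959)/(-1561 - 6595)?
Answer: -4078/12607 ≈ -0.32347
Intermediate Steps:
P(S) = -15 + 3*S
y(o, O) = 3*O*o/4 (y(o, O) = 3*(o*O)/4 = 3*(O*o)/4 = 3*O*o/4)
k = -12607/4078 (k = -7*(-18561 + 14959)/(-1561 - 6595) = -(-25214)/(-8156) = -(-25214)*(-1)/8156 = -7*1801/4078 = -12607/4078 ≈ -3.0915)
K(V) = 0
1/(K(y(P(-1), t)) + k) = 1/(0 - 12607/4078) = 1/(-12607/4078) = -4078/12607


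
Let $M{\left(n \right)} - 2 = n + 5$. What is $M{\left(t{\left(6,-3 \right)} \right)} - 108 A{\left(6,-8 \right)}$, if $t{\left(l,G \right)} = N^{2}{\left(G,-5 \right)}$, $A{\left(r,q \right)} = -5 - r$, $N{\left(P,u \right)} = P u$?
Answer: $1420$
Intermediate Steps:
$t{\left(l,G \right)} = 25 G^{2}$ ($t{\left(l,G \right)} = \left(G \left(-5\right)\right)^{2} = \left(- 5 G\right)^{2} = 25 G^{2}$)
$M{\left(n \right)} = 7 + n$ ($M{\left(n \right)} = 2 + \left(n + 5\right) = 2 + \left(5 + n\right) = 7 + n$)
$M{\left(t{\left(6,-3 \right)} \right)} - 108 A{\left(6,-8 \right)} = \left(7 + 25 \left(-3\right)^{2}\right) - 108 \left(-5 - 6\right) = \left(7 + 25 \cdot 9\right) - 108 \left(-5 - 6\right) = \left(7 + 225\right) - -1188 = 232 + 1188 = 1420$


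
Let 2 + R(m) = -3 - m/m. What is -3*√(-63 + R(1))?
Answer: -3*I*√69 ≈ -24.92*I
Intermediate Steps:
R(m) = -6 (R(m) = -2 + (-3 - m/m) = -2 + (-3 - 1*1) = -2 + (-3 - 1) = -2 - 4 = -6)
-3*√(-63 + R(1)) = -3*√(-63 - 6) = -3*I*√69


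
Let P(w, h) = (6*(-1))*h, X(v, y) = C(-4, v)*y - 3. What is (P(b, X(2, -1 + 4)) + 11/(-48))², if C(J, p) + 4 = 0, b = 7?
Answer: 18567481/2304 ≈ 8058.8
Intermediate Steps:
C(J, p) = -4 (C(J, p) = -4 + 0 = -4)
X(v, y) = -3 - 4*y (X(v, y) = -4*y - 3 = -3 - 4*y)
P(w, h) = -6*h
(P(b, X(2, -1 + 4)) + 11/(-48))² = (-6*(-3 - 4*(-1 + 4)) + 11/(-48))² = (-6*(-3 - 4*3) + 11*(-1/48))² = (-6*(-3 - 12) - 11/48)² = (-6*(-15) - 11/48)² = (90 - 11/48)² = (4309/48)² = 18567481/2304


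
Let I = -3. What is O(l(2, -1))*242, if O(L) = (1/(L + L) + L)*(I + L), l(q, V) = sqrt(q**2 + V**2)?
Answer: 1331 - 3993*sqrt(5)/5 ≈ -454.72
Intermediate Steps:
l(q, V) = sqrt(V**2 + q**2)
O(L) = (-3 + L)*(L + 1/(2*L)) (O(L) = (1/(L + L) + L)*(-3 + L) = (1/(2*L) + L)*(-3 + L) = (L + 1/(2*L))*(-3 + L) = (-3 + L)*(L + 1/(2*L)))
O(l(2, -1))*242 = (1/2 + (sqrt((-1)**2 + 2**2))**2 - 3*sqrt((-1)**2 + 2**2) - 3/(2*sqrt((-1)**2 + 2**2)))*242 = (1/2 + (sqrt(1 + 4))**2 - 3*sqrt(1 + 4) - 3/(2*sqrt(1 + 4)))*242 = (1/2 + (sqrt(5))**2 - 3*sqrt(5) - 3*sqrt(5)/5/2)*242 = (1/2 + 5 - 3*sqrt(5) - 3*sqrt(5)/10)*242 = (11/2 - 33*sqrt(5)/10)*242 = 1331 - 3993*sqrt(5)/5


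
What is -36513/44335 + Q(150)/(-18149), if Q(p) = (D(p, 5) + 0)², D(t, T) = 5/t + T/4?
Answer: -477178167083/579337858800 ≈ -0.82366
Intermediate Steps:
D(t, T) = 5/t + T/4 (D(t, T) = 5/t + T*(¼) = 5/t + T/4)
Q(p) = (5/4 + 5/p)² (Q(p) = ((5/p + (¼)*5) + 0)² = ((5/p + 5/4) + 0)² = ((5/4 + 5/p) + 0)² = (5/4 + 5/p)²)
-36513/44335 + Q(150)/(-18149) = -36513/44335 + ((25/16)*(4 + 150)²/150²)/(-18149) = -36513*1/44335 + ((25/16)*(1/22500)*154²)*(-1/18149) = -36513/44335 + ((25/16)*(1/22500)*23716)*(-1/18149) = -36513/44335 + (5929/3600)*(-1/18149) = -36513/44335 - 5929/65336400 = -477178167083/579337858800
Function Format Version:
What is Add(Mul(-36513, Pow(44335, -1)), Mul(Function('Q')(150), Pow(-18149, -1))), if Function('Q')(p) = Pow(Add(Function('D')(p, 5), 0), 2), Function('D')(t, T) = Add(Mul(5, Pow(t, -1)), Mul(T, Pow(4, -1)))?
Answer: Rational(-477178167083, 579337858800) ≈ -0.82366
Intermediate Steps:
Function('D')(t, T) = Add(Mul(5, Pow(t, -1)), Mul(Rational(1, 4), T)) (Function('D')(t, T) = Add(Mul(5, Pow(t, -1)), Mul(T, Rational(1, 4))) = Add(Mul(5, Pow(t, -1)), Mul(Rational(1, 4), T)))
Function('Q')(p) = Pow(Add(Rational(5, 4), Mul(5, Pow(p, -1))), 2) (Function('Q')(p) = Pow(Add(Add(Mul(5, Pow(p, -1)), Mul(Rational(1, 4), 5)), 0), 2) = Pow(Add(Add(Mul(5, Pow(p, -1)), Rational(5, 4)), 0), 2) = Pow(Add(Add(Rational(5, 4), Mul(5, Pow(p, -1))), 0), 2) = Pow(Add(Rational(5, 4), Mul(5, Pow(p, -1))), 2))
Add(Mul(-36513, Pow(44335, -1)), Mul(Function('Q')(150), Pow(-18149, -1))) = Add(Mul(-36513, Pow(44335, -1)), Mul(Mul(Rational(25, 16), Pow(150, -2), Pow(Add(4, 150), 2)), Pow(-18149, -1))) = Add(Mul(-36513, Rational(1, 44335)), Mul(Mul(Rational(25, 16), Rational(1, 22500), Pow(154, 2)), Rational(-1, 18149))) = Add(Rational(-36513, 44335), Mul(Mul(Rational(25, 16), Rational(1, 22500), 23716), Rational(-1, 18149))) = Add(Rational(-36513, 44335), Mul(Rational(5929, 3600), Rational(-1, 18149))) = Add(Rational(-36513, 44335), Rational(-5929, 65336400)) = Rational(-477178167083, 579337858800)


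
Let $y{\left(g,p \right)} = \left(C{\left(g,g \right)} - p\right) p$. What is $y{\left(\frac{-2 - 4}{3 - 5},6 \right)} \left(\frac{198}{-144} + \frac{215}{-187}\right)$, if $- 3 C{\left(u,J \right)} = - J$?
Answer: $\frac{56655}{748} \approx 75.742$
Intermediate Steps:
$C{\left(u,J \right)} = \frac{J}{3}$ ($C{\left(u,J \right)} = - \frac{\left(-1\right) J}{3} = \frac{J}{3}$)
$y{\left(g,p \right)} = p \left(- p + \frac{g}{3}\right)$ ($y{\left(g,p \right)} = \left(\frac{g}{3} - p\right) p = \left(- p + \frac{g}{3}\right) p = p \left(- p + \frac{g}{3}\right)$)
$y{\left(\frac{-2 - 4}{3 - 5},6 \right)} \left(\frac{198}{-144} + \frac{215}{-187}\right) = \frac{1}{3} \cdot 6 \left(\frac{-2 - 4}{3 - 5} - 18\right) \left(\frac{198}{-144} + \frac{215}{-187}\right) = \frac{1}{3} \cdot 6 \left(- \frac{6}{-2} - 18\right) \left(198 \left(- \frac{1}{144}\right) + 215 \left(- \frac{1}{187}\right)\right) = \frac{1}{3} \cdot 6 \left(\left(-6\right) \left(- \frac{1}{2}\right) - 18\right) \left(- \frac{11}{8} - \frac{215}{187}\right) = \frac{1}{3} \cdot 6 \left(3 - 18\right) \left(- \frac{3777}{1496}\right) = \frac{1}{3} \cdot 6 \left(-15\right) \left(- \frac{3777}{1496}\right) = \left(-30\right) \left(- \frac{3777}{1496}\right) = \frac{56655}{748}$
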